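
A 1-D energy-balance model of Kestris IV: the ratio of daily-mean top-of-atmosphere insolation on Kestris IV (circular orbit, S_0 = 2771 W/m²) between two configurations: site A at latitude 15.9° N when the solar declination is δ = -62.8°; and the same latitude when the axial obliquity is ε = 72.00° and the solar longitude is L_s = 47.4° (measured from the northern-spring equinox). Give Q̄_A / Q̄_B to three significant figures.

Q̄_A / Q̄_B ≈ 0.124

— Configuration A (ϕ=+15.9°):
cos h₀ = −tan(+15.9°) tan(-62.800°) = 0.5543, h₀ = 0.9833 rad.
Bracket: h₀ sin ϕ sin δ + cos ϕ cos δ sin h₀ = 0.9833×0.27396×-0.88942 + 0.96174×0.45710×0.83234 = -0.239596 + 0.365906 = 0.126310.
Q̄ = (S_0/π) × [bracket] = (2771/π) × 0.126310 = 111.41 W/m².
— Configuration B (ϕ=+15.9°):
Solar declination: sin δ = sin ε · sin L_s = sin 72.00° × sin 47.4° = 0.70007, so δ = +44.433°.
cos h₀ = −tan(+15.9°) tan(+44.433°) = -0.2793, h₀ = 1.8538 rad.
Bracket: h₀ sin ϕ sin δ + cos ϕ cos δ sin h₀ = 1.8538×0.27396×0.70007 + 0.96174×0.71407×0.96021 = 0.355542 + 0.659424 = 1.014966.
Q̄ = (S_0/π) × [bracket] = (2771/π) × 1.014966 = 895.24 W/m².
Ratio Q̄_A / Q̄_B = 111.41 / 895.24 = 0.1244.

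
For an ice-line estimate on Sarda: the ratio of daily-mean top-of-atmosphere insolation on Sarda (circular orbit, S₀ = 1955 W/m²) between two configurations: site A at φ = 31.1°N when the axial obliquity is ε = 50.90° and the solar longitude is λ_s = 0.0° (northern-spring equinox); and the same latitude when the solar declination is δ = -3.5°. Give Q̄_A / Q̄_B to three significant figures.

— Configuration A (φ=+31.1°):
Solar declination: sin δ = sin ε · sin λ_s = sin 50.90° × sin 0.0° = 0.00000, so δ = +0.000°.
cos H₀ = −tan(+31.1°) tan(+0.000°) = -0.0000, H₀ = 1.5708 rad.
Bracket: H₀ sin φ sin δ + cos φ cos δ sin H₀ = 1.5708×0.51653×0.00000 + 0.85627×1.00000×1.00000 = 0.000000 + 0.856270 = 0.856270.
Q̄ = (S₀/π) × [bracket] = (1955/π) × 0.856270 = 532.85 W/m².
— Configuration B (φ=+31.1°):
cos H₀ = −tan(+31.1°) tan(-3.500°) = 0.0369, H₀ = 1.5339 rad.
Bracket: H₀ sin φ sin δ + cos φ cos δ sin H₀ = 1.5339×0.51653×-0.06105 + 0.85627×0.99813×0.99932 = -0.048370 + 0.854088 = 0.805718.
Q̄ = (S₀/π) × [bracket] = (1955/π) × 0.805718 = 501.39 W/m².
Ratio Q̄_A / Q̄_B = 532.85 / 501.39 = 1.063.

Q̄_A / Q̄_B ≈ 1.06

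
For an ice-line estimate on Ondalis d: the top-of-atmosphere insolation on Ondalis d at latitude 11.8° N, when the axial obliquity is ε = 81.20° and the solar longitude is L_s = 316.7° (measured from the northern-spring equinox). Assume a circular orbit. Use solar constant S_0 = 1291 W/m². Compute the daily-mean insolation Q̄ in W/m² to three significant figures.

Solar declination: sin δ = sin ε · sin L_s = sin 81.20° × sin 316.7° = -0.67775, so δ = -42.668°.
cos h₀ = −tan(+11.8°) tan(-42.668°) = 0.1926, h₀ = 1.3770 rad.
Bracket: h₀ sin ϕ sin δ + cos ϕ cos δ sin h₀ = 1.3770×0.20450×-0.67775 + 0.97887×0.73530×0.98129 = -0.190852 + 0.706296 = 0.515444.
Q̄ = (S_0/π) × [bracket] = (1291/π) × 0.515444 = 211.8 W/m².

Q̄ ≈ 212 W/m²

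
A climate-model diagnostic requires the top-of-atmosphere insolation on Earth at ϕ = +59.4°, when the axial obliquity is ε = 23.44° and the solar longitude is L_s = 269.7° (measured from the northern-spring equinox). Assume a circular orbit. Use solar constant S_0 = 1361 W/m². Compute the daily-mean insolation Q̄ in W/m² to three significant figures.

Solar declination: sin δ = sin ε · sin L_s = sin 23.44° × sin 269.7° = -0.39778, so δ = -23.440°.
cos h₀ = −tan(+59.4°) tan(-23.440°) = 0.7331, h₀ = 0.7479 rad.
Bracket: h₀ sin ϕ sin δ + cos ϕ cos δ sin h₀ = 0.7479×0.86074×-0.39778 + 0.50904×0.91748×0.68011 = -0.256070 + 0.317635 = 0.061565.
Q̄ = (S_0/π) × [bracket] = (1361/π) × 0.061565 = 26.67 W/m².

Q̄ ≈ 26.7 W/m²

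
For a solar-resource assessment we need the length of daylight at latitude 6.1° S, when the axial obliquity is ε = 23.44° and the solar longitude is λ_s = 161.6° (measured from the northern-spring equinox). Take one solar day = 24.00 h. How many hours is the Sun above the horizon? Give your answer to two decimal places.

11.90 h

Solar declination: sin δ = sin ε · sin λ_s = sin 23.44° × sin 161.6° = 0.12556, so δ = +7.213°.
cos H₀ = −tan φ · tan δ = −tan(-6.1°) × tan(+7.213°) = 0.0135, so H₀ = 1.5573 rad = 89.23°.
Daylight = 2H₀/(2π) × 24.00 h = (1.5573/π) × 24.00 = 11.90 h.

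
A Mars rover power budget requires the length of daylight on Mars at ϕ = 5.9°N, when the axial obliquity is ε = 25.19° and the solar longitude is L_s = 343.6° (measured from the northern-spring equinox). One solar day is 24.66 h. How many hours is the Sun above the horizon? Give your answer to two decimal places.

Solar declination: sin δ = sin ε · sin L_s = sin 25.19° × sin 343.6° = -0.12017, so δ = -6.902°.
cos h₀ = −tan ϕ · tan δ = −tan(+5.9°) × tan(-6.902°) = 0.0125, so h₀ = 1.5583 rad = 89.28°.
Daylight = 2h₀/(2π) × 24.66 h = (1.5583/π) × 24.66 = 12.23 h.

12.23 h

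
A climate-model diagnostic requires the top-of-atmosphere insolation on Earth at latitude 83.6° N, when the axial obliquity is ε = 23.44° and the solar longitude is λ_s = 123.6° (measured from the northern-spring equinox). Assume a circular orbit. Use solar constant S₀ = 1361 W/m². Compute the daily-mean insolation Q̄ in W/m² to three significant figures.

Q̄ ≈ 448 W/m²

Solar declination: sin δ = sin ε · sin λ_s = sin 23.44° × sin 123.6° = 0.33133, so δ = +19.349°.
cos H₀ = −tan(+83.6°) tan(+19.349°) = -3.1307 ≤ −1 ⇒ polar day, H₀ = π.
Bracket: H₀ sin φ sin δ + cos φ cos δ sin H₀ = 3.1416×0.99377×0.33133 + 0.11147×0.94352×0.00000 = 1.034421 + 0.000000 = 1.034421.
Q̄ = (S₀/π) × [bracket] = (1361/π) × 1.034421 = 448.1 W/m².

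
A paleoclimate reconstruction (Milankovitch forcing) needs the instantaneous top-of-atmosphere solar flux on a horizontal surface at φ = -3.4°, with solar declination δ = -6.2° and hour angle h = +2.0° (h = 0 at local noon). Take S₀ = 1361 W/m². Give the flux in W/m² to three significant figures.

1.36e+03 W/m²

cos θ_z = sin φ sin δ + cos φ cos δ cos h = 0.006405 + 0.991797 = 0.998202.
Flux = S₀ · cos θ_z = 1361 × 0.998202 = 1359 W/m².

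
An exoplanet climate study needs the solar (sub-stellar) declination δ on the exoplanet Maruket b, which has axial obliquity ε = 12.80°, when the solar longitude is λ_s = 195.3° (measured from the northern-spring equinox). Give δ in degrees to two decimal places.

δ = -3.35°

sin δ = sin ε · sin λ_s = sin 12.80° × sin 195.3° = -0.058461.
δ = arcsin(-0.058461) = -3.35°.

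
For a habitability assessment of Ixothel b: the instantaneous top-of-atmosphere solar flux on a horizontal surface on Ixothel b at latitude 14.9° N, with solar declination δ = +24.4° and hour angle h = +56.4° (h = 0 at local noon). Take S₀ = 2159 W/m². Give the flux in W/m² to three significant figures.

cos θ_z = sin φ sin δ + cos φ cos δ cos h = 0.106223 + 0.487019 = 0.593242.
Flux = S₀ · cos θ_z = 2159 × 0.593242 = 1281 W/m².

1.28e+03 W/m²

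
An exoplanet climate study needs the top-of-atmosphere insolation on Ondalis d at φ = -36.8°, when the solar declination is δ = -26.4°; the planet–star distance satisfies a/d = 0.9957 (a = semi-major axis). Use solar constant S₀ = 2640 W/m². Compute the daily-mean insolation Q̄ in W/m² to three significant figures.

Q̄ ≈ 988 W/m²

cos H₀ = −tan(-36.8°) tan(-26.400°) = -0.3714, H₀ = 1.9513 rad.
Bracket: H₀ sin φ sin δ + cos φ cos δ sin H₀ = 1.9513×-0.59902×-0.44464 + 0.80073×0.89571×0.92849 = 0.519725 + 0.665933 = 1.185658.
Inverse-square distance factor (a/d)² = 0.9957² = 0.991418.
Q̄ = (S₀/π) × 0.991418 × [bracket] = (2640/π) × 0.991418 × 1.185658 = 987.8 W/m².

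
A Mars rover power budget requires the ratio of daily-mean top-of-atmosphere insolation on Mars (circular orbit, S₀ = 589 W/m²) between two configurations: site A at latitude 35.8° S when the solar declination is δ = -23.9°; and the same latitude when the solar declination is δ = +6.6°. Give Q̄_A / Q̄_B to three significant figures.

Q̄_A / Q̄_B ≈ 1.64

— Configuration A (φ=-35.8°):
cos H₀ = −tan(-35.8°) tan(-23.900°) = -0.3196, H₀ = 1.8961 rad.
Bracket: H₀ sin φ sin δ + cos φ cos δ sin H₀ = 1.8961×-0.58496×-0.40514 + 0.81106×0.91425×0.94755 = 0.449358 + 0.702619 = 1.151977.
Q̄ = (S₀/π) × [bracket] = (589/π) × 1.151977 = 215.98 W/m².
— Configuration B (φ=-35.8°):
cos H₀ = −tan(-35.8°) tan(+6.600°) = 0.0834, H₀ = 1.4873 rad.
Bracket: H₀ sin φ sin δ + cos φ cos δ sin H₀ = 1.4873×-0.58496×0.11494 + 0.81106×0.99337×0.99651 = -0.099999 + 0.802871 = 0.702872.
Q̄ = (S₀/π) × [bracket] = (589/π) × 0.702872 = 131.78 W/m².
Ratio Q̄_A / Q̄_B = 215.98 / 131.78 = 1.639.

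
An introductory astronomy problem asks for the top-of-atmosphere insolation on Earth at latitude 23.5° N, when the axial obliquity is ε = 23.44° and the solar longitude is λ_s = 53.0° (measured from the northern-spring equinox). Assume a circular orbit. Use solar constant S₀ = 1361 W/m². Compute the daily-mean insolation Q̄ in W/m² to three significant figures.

Solar declination: sin δ = sin ε · sin λ_s = sin 23.44° × sin 53.0° = 0.31769, so δ = +18.523°.
cos H₀ = −tan(+23.5°) tan(+18.523°) = -0.1457, H₀ = 1.7170 rad.
Bracket: H₀ sin φ sin δ + cos φ cos δ sin H₀ = 1.7170×0.39875×0.31769 + 0.91706×0.94820×0.98933 = 0.217508 + 0.860278 = 1.077786.
Q̄ = (S₀/π) × [bracket] = (1361/π) × 1.077786 = 466.9 W/m².

Q̄ ≈ 467 W/m²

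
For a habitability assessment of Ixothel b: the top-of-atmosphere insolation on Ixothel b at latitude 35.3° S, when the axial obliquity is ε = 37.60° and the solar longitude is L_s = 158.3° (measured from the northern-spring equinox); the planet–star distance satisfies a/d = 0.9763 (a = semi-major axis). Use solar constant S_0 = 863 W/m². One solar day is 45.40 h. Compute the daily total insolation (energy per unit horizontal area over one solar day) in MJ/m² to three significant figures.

25.7 MJ/m²

Solar declination: sin δ = sin ε · sin L_s = sin 37.60° × sin 158.3° = 0.22560, so δ = +13.038°.
cos h₀ = −tan(-35.3°) tan(+13.038°) = 0.1640, h₀ = 1.4061 rad.
Bracket: h₀ sin ϕ sin δ + cos ϕ cos δ sin h₀ = 1.4061×-0.57786×0.22560 + 0.81614×0.97422×0.98647 = -0.183307 + 0.784342 = 0.601035.
Inverse-square distance factor (a/d)² = 0.9763² = 0.953162.
Q̄ = (S_0/π) × 0.953162 × [bracket] = (863/π) × 0.953162 × 0.601035 = 157.37 W/m².
Daily total = Q̄ × 45.40 h × 3600 s/h = 157.37 × 45.40 × 3600 / 10⁶ = 25.72 MJ/m².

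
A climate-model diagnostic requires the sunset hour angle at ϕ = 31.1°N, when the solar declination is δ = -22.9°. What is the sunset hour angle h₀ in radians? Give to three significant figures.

h₀ = 1.31 rad

cos h₀ = −tan ϕ · tan δ = −tan(+31.1°) × tan(-22.900°) = 0.2548, so h₀ = 1.3131 rad = 75.24°.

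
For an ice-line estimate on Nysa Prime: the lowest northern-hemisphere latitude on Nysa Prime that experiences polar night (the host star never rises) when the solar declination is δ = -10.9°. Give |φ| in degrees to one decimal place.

|φ| = 79.1°

Polar night requires cos H₀ = −tan φ tan δ ≥ 1, i.e. tan φ tan δ ≤ −1.
The boundary is |tan φ| · |tan δ| = 1, so |φ| = 90° − |δ| = 90° − 10.9° = 79.1° in the northern hemisphere.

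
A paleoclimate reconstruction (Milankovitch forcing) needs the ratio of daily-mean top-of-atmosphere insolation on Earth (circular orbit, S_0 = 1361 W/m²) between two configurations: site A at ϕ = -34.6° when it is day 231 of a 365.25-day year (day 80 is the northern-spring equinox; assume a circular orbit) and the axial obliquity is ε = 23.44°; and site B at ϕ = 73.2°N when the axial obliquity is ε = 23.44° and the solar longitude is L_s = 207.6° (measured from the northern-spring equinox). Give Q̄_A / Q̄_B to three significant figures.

— Configuration A (ϕ=-34.6°):
Solar longitude: L_s = 360° × (231 − 80)/365.25 = 148.830°.
sin δ = sin 23.44° × sin 148.830° = 0.20589, so δ = +11.882°.
cos h₀ = −tan(-34.6°) tan(+11.882°) = 0.1451, h₀ = 1.4251 rad.
Bracket: h₀ sin ϕ sin δ + cos ϕ cos δ sin h₀ = 1.4251×-0.56784×0.20589 + 0.82314×0.97858×0.98941 = -0.166612 + 0.796978 = 0.630366.
Q̄ = (S_0/π) × [bracket] = (1361/π) × 0.630366 = 273.09 W/m².
— Configuration B (ϕ=+73.2°):
Solar declination: sin δ = sin ε · sin L_s = sin 23.44° × sin 207.6° = -0.18429, so δ = -10.620°.
cos h₀ = −tan(+73.2°) tan(-10.620°) = 0.6210, h₀ = 0.9007 rad.
Bracket: h₀ sin ϕ sin δ + cos ϕ cos δ sin h₀ = 0.9007×0.95732×-0.18429 + 0.28903×0.98287×0.78377 = -0.158906 + 0.222653 = 0.063747.
Q̄ = (S_0/π) × [bracket] = (1361/π) × 0.063747 = 27.616 W/m².
Ratio Q̄_A / Q̄_B = 273.09 / 27.616 = 9.889.

Q̄_A / Q̄_B ≈ 9.89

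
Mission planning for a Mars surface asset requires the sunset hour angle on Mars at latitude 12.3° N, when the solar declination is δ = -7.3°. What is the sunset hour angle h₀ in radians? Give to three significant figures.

h₀ = 1.54 rad

cos h₀ = −tan ϕ · tan δ = −tan(+12.3°) × tan(-7.300°) = 0.0279, so h₀ = 1.5429 rad = 88.40°.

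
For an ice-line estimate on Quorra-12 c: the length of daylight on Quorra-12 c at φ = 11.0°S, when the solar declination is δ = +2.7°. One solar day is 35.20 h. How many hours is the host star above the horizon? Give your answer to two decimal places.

17.50 h

cos H₀ = −tan φ · tan δ = −tan(-11.0°) × tan(+2.700°) = 0.0092, so H₀ = 1.5616 rad = 89.47°.
Daylight = 2H₀/(2π) × 35.20 h = (1.5616/π) × 35.20 = 17.50 h.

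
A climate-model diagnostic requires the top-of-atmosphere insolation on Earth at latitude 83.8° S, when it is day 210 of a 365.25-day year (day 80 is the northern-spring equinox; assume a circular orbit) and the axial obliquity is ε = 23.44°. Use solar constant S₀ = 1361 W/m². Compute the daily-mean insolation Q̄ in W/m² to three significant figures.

Q̄ ≈ 0.00 W/m²

Solar longitude: λ_s = 360° × (210 − 80)/365.25 = 128.131°.
sin δ = sin 23.44° × sin 128.131° = 0.31290, so δ = +18.234°.
cos H₀ = −tan(-83.8°) tan(+18.234°) = 3.0326 ≥ 1 ⇒ polar night, H₀ = 0 and Q̄ = 0.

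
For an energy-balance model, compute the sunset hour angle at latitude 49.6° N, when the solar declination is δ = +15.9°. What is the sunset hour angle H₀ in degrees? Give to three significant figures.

cos H₀ = −tan φ · tan δ = −tan(+49.6°) × tan(+15.900°) = -0.3347, so H₀ = 1.9121 rad = 109.55°.

H₀ = 110°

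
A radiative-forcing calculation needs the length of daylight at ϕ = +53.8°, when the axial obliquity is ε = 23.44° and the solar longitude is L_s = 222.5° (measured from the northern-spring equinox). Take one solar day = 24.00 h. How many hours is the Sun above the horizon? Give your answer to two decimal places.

Solar declination: sin δ = sin ε · sin L_s = sin 23.44° × sin 222.5° = -0.26874, so δ = -15.589°.
cos h₀ = −tan ϕ · tan δ = −tan(+53.8°) × tan(-15.589°) = 0.3812, so h₀ = 1.1797 rad = 67.59°.
Daylight = 2h₀/(2π) × 24.00 h = (1.1797/π) × 24.00 = 9.01 h.

9.01 h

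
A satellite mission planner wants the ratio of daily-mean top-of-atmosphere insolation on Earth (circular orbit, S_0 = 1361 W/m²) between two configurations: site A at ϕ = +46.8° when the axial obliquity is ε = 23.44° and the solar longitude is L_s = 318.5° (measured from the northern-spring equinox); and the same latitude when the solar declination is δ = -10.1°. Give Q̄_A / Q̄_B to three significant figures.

— Configuration A (ϕ=+46.8°):
Solar declination: sin δ = sin ε · sin L_s = sin 23.44° × sin 318.5° = -0.26358, so δ = -15.283°.
cos h₀ = −tan(+46.8°) tan(-15.283°) = 0.2910, h₀ = 1.2755 rad.
Bracket: h₀ sin ϕ sin δ + cos ϕ cos δ sin h₀ = 1.2755×0.72897×-0.26358 + 0.68455×0.96464×0.95673 = -0.245077 + 0.631771 = 0.386694.
Q̄ = (S_0/π) × [bracket] = (1361/π) × 0.386694 = 167.52 W/m².
— Configuration B (ϕ=+46.8°):
cos h₀ = −tan(+46.8°) tan(-10.100°) = 0.1897, h₀ = 1.3800 rad.
Bracket: h₀ sin ϕ sin δ + cos ϕ cos δ sin h₀ = 1.3800×0.72897×-0.17537 + 0.68455×0.98450×0.98184 = -0.176418 + 0.661701 = 0.485283.
Q̄ = (S_0/π) × [bracket] = (1361/π) × 0.485283 = 210.23 W/m².
Ratio Q̄_A / Q̄_B = 167.52 / 210.23 = 0.7968.

Q̄_A / Q̄_B ≈ 0.797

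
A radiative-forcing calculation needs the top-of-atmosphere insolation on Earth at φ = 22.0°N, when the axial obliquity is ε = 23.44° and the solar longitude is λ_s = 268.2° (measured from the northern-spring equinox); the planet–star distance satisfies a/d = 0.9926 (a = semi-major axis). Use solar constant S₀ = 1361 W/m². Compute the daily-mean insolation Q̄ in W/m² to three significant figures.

Solar declination: sin δ = sin ε · sin λ_s = sin 23.44° × sin 268.2° = -0.39759, so δ = -23.428°.
cos H₀ = −tan(+22.0°) tan(-23.428°) = 0.1751, H₀ = 1.3948 rad.
Bracket: H₀ sin φ sin δ + cos φ cos δ sin H₀ = 1.3948×0.37461×-0.39759 + 0.92718×0.91756×0.98456 = -0.207743 + 0.837608 = 0.629865.
Inverse-square distance factor (a/d)² = 0.9926² = 0.985255.
Q̄ = (S₀/π) × 0.985255 × [bracket] = (1361/π) × 0.985255 × 0.629865 = 268.8 W/m².

Q̄ ≈ 269 W/m²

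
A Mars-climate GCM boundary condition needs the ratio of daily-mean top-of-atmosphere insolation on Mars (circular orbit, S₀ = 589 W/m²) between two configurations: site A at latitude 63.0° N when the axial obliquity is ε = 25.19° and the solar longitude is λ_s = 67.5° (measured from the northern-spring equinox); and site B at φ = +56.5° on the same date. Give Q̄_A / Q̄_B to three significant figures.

Q̄_A / Q̄_B ≈ 0.994

— Configuration A (φ=+63.0°):
Solar declination: sin δ = sin ε · sin λ_s = sin 25.19° × sin 67.5° = 0.39322, so δ = +23.155°.
cos H₀ = −tan(+63.0°) tan(+23.155°) = -0.8394, H₀ = 2.5669 rad.
Bracket: H₀ sin φ sin δ + cos φ cos δ sin H₀ = 2.5669×0.89101×0.39322 + 0.45399×0.91944×0.54358 = 0.899347 + 0.226899 = 1.126246.
Q̄ = (S₀/π) × [bracket] = (589/π) × 1.126246 = 211.15 W/m².
— Configuration B (φ=+56.5°):
cos H₀ = −tan(+56.5°) tan(+23.155°) = -0.6461, H₀ = 2.2733 rad.
Bracket: H₀ sin φ sin δ + cos φ cos δ sin H₀ = 2.2733×0.83389×0.39322 + 0.55194×0.91944×0.76321 = 0.745420 + 0.387311 = 1.132731.
Q̄ = (S₀/π) × [bracket] = (589/π) × 1.132731 = 212.37 W/m².
Ratio Q̄_A / Q̄_B = 211.15 / 212.37 = 0.9943.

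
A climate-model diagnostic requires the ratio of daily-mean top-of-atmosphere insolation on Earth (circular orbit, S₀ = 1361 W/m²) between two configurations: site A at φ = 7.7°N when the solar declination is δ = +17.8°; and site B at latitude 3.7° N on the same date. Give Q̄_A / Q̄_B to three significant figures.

Q̄_A / Q̄_B ≈ 1.03

— Configuration A (φ=+7.7°):
cos H₀ = −tan(+7.7°) tan(+17.800°) = -0.0434, H₀ = 1.6142 rad.
Bracket: H₀ sin φ sin δ + cos φ cos δ sin H₀ = 1.6142×0.13399×0.30570 + 0.99098×0.95213×0.99906 = 0.066119 + 0.942655 = 1.008774.
Q̄ = (S₀/π) × [bracket] = (1361/π) × 1.008774 = 437.02 W/m².
— Configuration B (φ=+3.7°):
cos H₀ = −tan(+3.7°) tan(+17.800°) = -0.0208, H₀ = 1.5916 rad.
Bracket: H₀ sin φ sin δ + cos φ cos δ sin H₀ = 1.5916×0.06453×0.30570 + 0.99792×0.95213×0.99978 = 0.031397 + 0.949941 = 0.981338.
Q̄ = (S₀/π) × [bracket] = (1361/π) × 0.981338 = 425.14 W/m².
Ratio Q̄_A / Q̄_B = 437.02 / 425.14 = 1.028.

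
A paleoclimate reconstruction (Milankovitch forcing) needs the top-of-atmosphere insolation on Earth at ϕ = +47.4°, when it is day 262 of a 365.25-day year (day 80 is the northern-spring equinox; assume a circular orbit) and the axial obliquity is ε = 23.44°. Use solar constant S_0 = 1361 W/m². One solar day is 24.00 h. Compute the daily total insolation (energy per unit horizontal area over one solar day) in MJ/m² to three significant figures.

Solar longitude: L_s = 360° × (262 − 80)/365.25 = 179.384°.
sin δ = sin 23.44° × sin 179.384° = 0.00428, so δ = +0.245°.
cos h₀ = −tan(+47.4°) tan(+0.245°) = -0.0047, h₀ = 1.5754 rad.
Bracket: h₀ sin ϕ sin δ + cos ϕ cos δ sin h₀ = 1.5754×0.73610×0.00428 + 0.67688×0.99999×0.99999 = 0.004963 + 0.676866 = 0.681829.
Q̄ = (S_0/π) × [bracket] = (1361/π) × 0.681829 = 295.38 W/m².
Daily total = Q̄ × 24.00 h × 3600 s/h = 295.38 × 24.00 × 3600 / 10⁶ = 25.52 MJ/m².

25.5 MJ/m²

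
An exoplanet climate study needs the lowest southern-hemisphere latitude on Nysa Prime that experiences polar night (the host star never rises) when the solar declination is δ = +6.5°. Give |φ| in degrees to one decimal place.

|φ| = 83.5°

Polar night requires cos H₀ = −tan φ tan δ ≥ 1, i.e. tan φ tan δ ≤ −1.
The boundary is |tan φ| · |tan δ| = 1, so |φ| = 90° − |δ| = 90° − 6.5° = 83.5° in the southern hemisphere.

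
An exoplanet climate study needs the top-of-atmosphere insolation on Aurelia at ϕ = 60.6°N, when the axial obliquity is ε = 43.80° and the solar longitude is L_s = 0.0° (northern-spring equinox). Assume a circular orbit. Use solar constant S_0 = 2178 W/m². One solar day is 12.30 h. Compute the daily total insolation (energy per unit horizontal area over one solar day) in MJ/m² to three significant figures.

Solar declination: sin δ = sin ε · sin L_s = sin 43.80° × sin 0.0° = 0.00000, so δ = +0.000°.
cos h₀ = −tan(+60.6°) tan(+0.000°) = -0.0000, h₀ = 1.5708 rad.
Bracket: h₀ sin ϕ sin δ + cos ϕ cos δ sin h₀ = 1.5708×0.87121×0.00000 + 0.49090×1.00000×1.00000 = 0.000000 + 0.490900 = 0.490900.
Q̄ = (S_0/π) × [bracket] = (2178/π) × 0.490900 = 340.33 W/m².
Daily total = Q̄ × 12.30 h × 3600 s/h = 340.33 × 12.30 × 3600 / 10⁶ = 15.07 MJ/m².

15.1 MJ/m²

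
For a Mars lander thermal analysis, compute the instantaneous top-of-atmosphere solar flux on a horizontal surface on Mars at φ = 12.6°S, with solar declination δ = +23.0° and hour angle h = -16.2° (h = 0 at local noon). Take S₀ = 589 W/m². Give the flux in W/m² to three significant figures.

458 W/m²

cos θ_z = sin φ sin δ + cos φ cos δ cos h = -0.085235 + 0.862666 = 0.777431.
Flux = S₀ · cos θ_z = 589 × 0.777431 = 457.9 W/m².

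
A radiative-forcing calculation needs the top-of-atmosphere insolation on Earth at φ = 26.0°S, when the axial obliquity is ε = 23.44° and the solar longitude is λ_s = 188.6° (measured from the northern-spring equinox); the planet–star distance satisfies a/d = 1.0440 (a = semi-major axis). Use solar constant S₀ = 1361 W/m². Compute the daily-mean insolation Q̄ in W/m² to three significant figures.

Solar declination: sin δ = sin ε · sin λ_s = sin 23.44° × sin 188.6° = -0.05948, so δ = -3.410°.
cos H₀ = −tan(-26.0°) tan(-3.410°) = -0.0291, H₀ = 1.5999 rad.
Bracket: H₀ sin φ sin δ + cos φ cos δ sin H₀ = 1.5999×-0.43837×-0.05948 + 0.89879×0.99823×0.99958 = 0.041716 + 0.896822 = 0.938538.
Inverse-square distance factor (a/d)² = 1.0440² = 1.089936.
Q̄ = (S₀/π) × 1.089936 × [bracket] = (1361/π) × 1.089936 × 0.938538 = 443.2 W/m².

Q̄ ≈ 443 W/m²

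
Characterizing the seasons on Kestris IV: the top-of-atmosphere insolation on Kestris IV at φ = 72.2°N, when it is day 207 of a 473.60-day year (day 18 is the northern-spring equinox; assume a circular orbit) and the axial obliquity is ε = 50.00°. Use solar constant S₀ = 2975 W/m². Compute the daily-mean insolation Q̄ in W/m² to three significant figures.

Solar longitude: λ_s = 360° × (207 − 18)/473.60 = 143.666°.
sin δ = sin 50.00° × sin 143.666° = 0.45388, so δ = +26.993°.
cos H₀ = −tan(+72.2°) tan(+26.993°) = -1.5865 ≤ −1 ⇒ polar day, H₀ = π.
Bracket: H₀ sin φ sin δ + cos φ cos δ sin H₀ = 3.1416×0.95213×0.45388 + 0.30570×0.89106×0.00000 = 1.357651 + 0.000000 = 1.357651.
Q̄ = (S₀/π) × [bracket] = (2975/π) × 1.357651 = 1286 W/m².

Q̄ ≈ 1.29e+03 W/m²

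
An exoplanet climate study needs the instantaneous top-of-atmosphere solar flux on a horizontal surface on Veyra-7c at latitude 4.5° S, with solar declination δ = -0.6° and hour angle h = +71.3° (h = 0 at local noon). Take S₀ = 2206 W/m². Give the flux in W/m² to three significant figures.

cos θ_z = sin φ sin δ + cos φ cos δ cos h = 0.000822 + 0.319607 = 0.320429.
Flux = S₀ · cos θ_z = 2206 × 0.320429 = 706.9 W/m².

707 W/m²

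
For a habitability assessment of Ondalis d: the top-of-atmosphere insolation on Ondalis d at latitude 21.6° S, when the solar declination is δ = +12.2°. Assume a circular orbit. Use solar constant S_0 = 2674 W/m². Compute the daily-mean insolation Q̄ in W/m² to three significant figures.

Q̄ ≈ 672 W/m²

cos h₀ = −tan(-21.6°) tan(+12.200°) = 0.0856, h₀ = 1.4851 rad.
Bracket: h₀ sin ϕ sin δ + cos ϕ cos δ sin h₀ = 1.4851×-0.36812×0.21132 + 0.92978×0.97742×0.99633 = -0.115528 + 0.905450 = 0.789922.
Q̄ = (S_0/π) × [bracket] = (2674/π) × 0.789922 = 672.4 W/m².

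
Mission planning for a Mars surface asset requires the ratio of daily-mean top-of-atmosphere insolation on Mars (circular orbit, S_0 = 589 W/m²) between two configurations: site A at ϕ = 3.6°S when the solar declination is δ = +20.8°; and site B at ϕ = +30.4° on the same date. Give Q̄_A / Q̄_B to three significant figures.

— Configuration A (ϕ=-3.6°):
cos h₀ = −tan(-3.6°) tan(+20.800°) = 0.0239, h₀ = 1.5469 rad.
Bracket: h₀ sin ϕ sin δ + cos ϕ cos δ sin h₀ = 1.5469×-0.06279×0.35511 + 0.99803×0.93483×0.99971 = -0.034492 + 0.932718 = 0.898226.
Q̄ = (S_0/π) × [bracket] = (589/π) × 0.898226 = 168.40 W/m².
— Configuration B (ϕ=+30.4°):
cos h₀ = −tan(+30.4°) tan(+20.800°) = -0.2229, h₀ = 1.7955 rad.
Bracket: h₀ sin ϕ sin δ + cos ϕ cos δ sin h₀ = 1.7955×0.50603×0.35511 + 0.86251×0.93483×0.97485 = 0.322645 + 0.786022 = 1.108667.
Q̄ = (S_0/π) × [bracket] = (589/π) × 1.108667 = 207.86 W/m².
Ratio Q̄_A / Q̄_B = 168.40 / 207.86 = 0.8102.

Q̄_A / Q̄_B ≈ 0.810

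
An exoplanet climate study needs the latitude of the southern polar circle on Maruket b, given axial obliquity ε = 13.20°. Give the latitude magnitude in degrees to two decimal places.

76.80°

The polar circle is the lowest latitude that experiences at least one full rotation of continuous darkness at the northern-summer solstice; it lies at |φ| = 90° − ε = 90° − 13.20° = 76.80°.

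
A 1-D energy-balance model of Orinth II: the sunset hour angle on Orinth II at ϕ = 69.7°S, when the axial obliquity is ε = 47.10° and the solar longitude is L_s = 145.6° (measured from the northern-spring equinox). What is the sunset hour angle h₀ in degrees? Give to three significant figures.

Solar declination: sin δ = sin ε · sin L_s = sin 47.10° × sin 145.6° = 0.41386, so δ = +24.448°.
cos h₀ = −tan ϕ · tan δ = 1.2290 ≥ 1, so the host star never rises (polar night) and h₀ = 0.

h₀ = 0.00°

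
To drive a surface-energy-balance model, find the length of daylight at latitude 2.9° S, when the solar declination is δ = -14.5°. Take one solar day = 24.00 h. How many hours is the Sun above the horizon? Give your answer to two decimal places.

12.10 h

cos h₀ = −tan ϕ · tan δ = −tan(-2.9°) × tan(-14.500°) = -0.0131, so h₀ = 1.5839 rad = 90.75°.
Daylight = 2h₀/(2π) × 24.00 h = (1.5839/π) × 24.00 = 12.10 h.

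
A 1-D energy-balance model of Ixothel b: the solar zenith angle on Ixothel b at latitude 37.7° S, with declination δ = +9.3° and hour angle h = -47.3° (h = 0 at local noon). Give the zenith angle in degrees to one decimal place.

cos θ_z = sin φ sin δ + cos φ cos δ cos h = -0.098825 + 0.529523 = 0.430698.
θ_z = arccos(0.430698) = 64.5°.

θ_z = 64.5°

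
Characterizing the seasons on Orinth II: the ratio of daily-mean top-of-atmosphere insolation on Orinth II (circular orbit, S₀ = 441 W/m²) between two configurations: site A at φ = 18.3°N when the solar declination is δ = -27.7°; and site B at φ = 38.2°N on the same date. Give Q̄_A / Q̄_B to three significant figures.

Q̄_A / Q̄_B ≈ 2.05

— Configuration A (φ=+18.3°):
cos H₀ = −tan(+18.3°) tan(-27.700°) = 0.1736, H₀ = 1.3963 rad.
Bracket: H₀ sin φ sin δ + cos φ cos δ sin H₀ = 1.3963×0.31399×-0.46484 + 0.94943×0.88539×0.98481 = -0.203797 + 0.827847 = 0.624050.
Q̄ = (S₀/π) × [bracket] = (441/π) × 0.624050 = 87.601 W/m².
— Configuration B (φ=+38.2°):
cos H₀ = −tan(+38.2°) tan(-27.700°) = 0.4131, H₀ = 1.1449 rad.
Bracket: H₀ sin φ sin δ + cos φ cos δ sin H₀ = 1.1449×0.61841×-0.46484 + 0.78586×0.88539×0.91067 = -0.329115 + 0.633637 = 0.304522.
Q̄ = (S₀/π) × [bracket] = (441/π) × 0.304522 = 42.747 W/m².
Ratio Q̄_A / Q̄_B = 87.601 / 42.747 = 2.049.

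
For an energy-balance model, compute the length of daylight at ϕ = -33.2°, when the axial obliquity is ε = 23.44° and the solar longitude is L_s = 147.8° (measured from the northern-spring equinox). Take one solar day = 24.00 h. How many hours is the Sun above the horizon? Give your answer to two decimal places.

Solar declination: sin δ = sin ε · sin L_s = sin 23.44° × sin 147.8° = 0.21197, so δ = +12.238°.
cos h₀ = −tan ϕ · tan δ = −tan(-33.2°) × tan(+12.238°) = 0.1419, so h₀ = 1.4284 rad = 81.84°.
Daylight = 2h₀/(2π) × 24.00 h = (1.4284/π) × 24.00 = 10.91 h.

10.91 h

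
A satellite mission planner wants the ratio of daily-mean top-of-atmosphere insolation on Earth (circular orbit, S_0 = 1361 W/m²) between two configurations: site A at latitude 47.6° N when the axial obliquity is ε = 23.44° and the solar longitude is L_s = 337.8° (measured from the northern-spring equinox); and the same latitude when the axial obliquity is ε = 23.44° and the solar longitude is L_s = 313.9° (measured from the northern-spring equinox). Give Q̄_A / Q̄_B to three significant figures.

— Configuration A (ϕ=+47.6°):
Solar declination: sin δ = sin ε · sin L_s = sin 23.44° × sin 337.8° = -0.15030, so δ = -8.644°.
cos h₀ = −tan(+47.6°) tan(-8.644°) = 0.1665, h₀ = 1.4035 rad.
Bracket: h₀ sin ϕ sin δ + cos ϕ cos δ sin h₀ = 1.4035×0.73846×-0.15030 + 0.67430×0.98864×0.98604 = -0.155775 + 0.657334 = 0.501559.
Q̄ = (S_0/π) × [bracket] = (1361/π) × 0.501559 = 217.29 W/m².
— Configuration B (ϕ=+47.6°):
Solar declination: sin δ = sin ε · sin L_s = sin 23.44° × sin 313.9° = -0.28663, so δ = -16.656°.
cos h₀ = −tan(+47.6°) tan(-16.656°) = 0.3276, h₀ = 1.2370 rad.
Bracket: h₀ sin ϕ sin δ + cos ϕ cos δ sin h₀ = 1.2370×0.73846×-0.28663 + 0.67430×0.95804×0.94480 = -0.261829 + 0.610347 = 0.348518.
Q̄ = (S_0/π) × [bracket] = (1361/π) × 0.348518 = 150.98 W/m².
Ratio Q̄_A / Q̄_B = 217.29 / 150.98 = 1.439.

Q̄_A / Q̄_B ≈ 1.44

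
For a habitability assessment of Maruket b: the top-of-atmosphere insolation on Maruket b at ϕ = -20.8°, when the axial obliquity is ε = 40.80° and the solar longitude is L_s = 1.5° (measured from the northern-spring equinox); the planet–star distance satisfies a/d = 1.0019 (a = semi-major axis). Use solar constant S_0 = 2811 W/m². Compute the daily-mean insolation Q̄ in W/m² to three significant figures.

Q̄ ≈ 831 W/m²

Solar declination: sin δ = sin ε · sin L_s = sin 40.80° × sin 1.5° = 0.01710, so δ = +0.980°.
cos h₀ = −tan(-20.8°) tan(+0.980°) = 0.0065, h₀ = 1.5643 rad.
Bracket: h₀ sin ϕ sin δ + cos ϕ cos δ sin h₀ = 1.5643×-0.35511×0.01710 + 0.93483×0.99985×0.99998 = -0.009499 + 0.934671 = 0.925172.
Inverse-square distance factor (a/d)² = 1.0019² = 1.003804.
Q̄ = (S_0/π) × 1.003804 × [bracket] = (2811/π) × 1.003804 × 0.925172 = 831.0 W/m².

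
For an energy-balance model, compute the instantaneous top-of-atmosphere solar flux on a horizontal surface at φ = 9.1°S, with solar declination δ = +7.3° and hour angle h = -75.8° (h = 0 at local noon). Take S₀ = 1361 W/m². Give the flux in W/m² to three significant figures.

cos θ_z = sin φ sin δ + cos φ cos δ cos h = -0.020096 + 0.240257 = 0.220161.
Flux = S₀ · cos θ_z = 1361 × 0.220161 = 299.6 W/m².

300 W/m²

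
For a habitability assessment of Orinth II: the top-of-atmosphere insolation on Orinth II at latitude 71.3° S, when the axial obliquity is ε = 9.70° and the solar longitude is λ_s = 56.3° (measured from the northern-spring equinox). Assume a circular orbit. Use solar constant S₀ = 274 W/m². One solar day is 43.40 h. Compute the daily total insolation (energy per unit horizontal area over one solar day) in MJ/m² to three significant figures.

1.87 MJ/m²

Solar declination: sin δ = sin ε · sin λ_s = sin 9.70° × sin 56.3° = 0.14018, so δ = +8.058°.
cos H₀ = −tan(-71.3°) tan(+8.058°) = 0.4183, H₀ = 1.1393 rad.
Bracket: H₀ sin φ sin δ + cos φ cos δ sin H₀ = 1.1393×-0.94721×0.14018 + 0.32061×0.99013×0.90833 = -0.151276 + 0.288345 = 0.137069.
Q̄ = (S₀/π) × [bracket] = (274/π) × 0.137069 = 11.955 W/m².
Daily total = Q̄ × 43.40 h × 3600 s/h = 11.955 × 43.40 × 3600 / 10⁶ = 1.868 MJ/m².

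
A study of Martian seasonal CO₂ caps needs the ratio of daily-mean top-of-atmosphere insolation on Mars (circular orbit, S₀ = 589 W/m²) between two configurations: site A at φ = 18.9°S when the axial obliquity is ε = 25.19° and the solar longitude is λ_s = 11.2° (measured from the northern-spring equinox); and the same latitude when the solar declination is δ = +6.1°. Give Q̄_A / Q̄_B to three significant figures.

— Configuration A (φ=-18.9°):
Solar declination: sin δ = sin ε · sin λ_s = sin 25.19° × sin 11.2° = 0.08267, so δ = +4.742°.
cos H₀ = −tan(-18.9°) tan(+4.742°) = 0.0284, H₀ = 1.5424 rad.
Bracket: H₀ sin φ sin δ + cos φ cos δ sin H₀ = 1.5424×-0.32392×0.08267 + 0.94609×0.99658×0.99960 = -0.041303 + 0.942477 = 0.901174.
Q̄ = (S₀/π) × [bracket] = (589/π) × 0.901174 = 168.96 W/m².
— Configuration B (φ=-18.9°):
cos H₀ = −tan(-18.9°) tan(+6.100°) = 0.0366, H₀ = 1.5342 rad.
Bracket: H₀ sin φ sin δ + cos φ cos δ sin H₀ = 1.5342×-0.32392×0.10626 + 0.94609×0.99434×0.99933 = -0.052807 + 0.940105 = 0.887298.
Q̄ = (S₀/π) × [bracket] = (589/π) × 0.887298 = 166.35 W/m².
Ratio Q̄_A / Q̄_B = 168.96 / 166.35 = 1.016.

Q̄_A / Q̄_B ≈ 1.02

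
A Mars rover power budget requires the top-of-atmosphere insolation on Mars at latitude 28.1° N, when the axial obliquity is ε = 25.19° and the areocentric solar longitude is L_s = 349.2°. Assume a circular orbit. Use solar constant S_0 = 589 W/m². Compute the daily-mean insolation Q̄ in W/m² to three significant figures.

Q̄ ≈ 154 W/m²

sin δ = sin 25.19° × sin 349.2° = -0.07975, so δ = -4.574°.
cos h₀ = −tan(+28.1°) tan(-4.574°) = 0.0427, h₀ = 1.5281 rad.
Bracket: h₀ sin ϕ sin δ + cos ϕ cos δ sin h₀ = 1.5281×0.47101×-0.07975 + 0.88213×0.99681×0.99909 = -0.057400 + 0.878516 = 0.821116.
Q̄ = (S_0/π) × [bracket] = (589/π) × 0.821116 = 153.9 W/m².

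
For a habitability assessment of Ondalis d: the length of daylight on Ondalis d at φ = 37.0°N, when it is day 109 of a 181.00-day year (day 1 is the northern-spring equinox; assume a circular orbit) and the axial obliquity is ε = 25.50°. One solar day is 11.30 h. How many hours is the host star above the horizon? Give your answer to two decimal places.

Solar longitude: λ_s = 360° × (109 − 1)/181.00 = 214.807°.
sin δ = sin 25.50° × sin 214.807° = -0.24574, so δ = -14.226°.
cos H₀ = −tan φ · tan δ = −tan(+37.0°) × tan(-14.226°) = 0.1910, so H₀ = 1.3786 rad = 78.99°.
Daylight = 2H₀/(2π) × 11.30 h = (1.3786/π) × 11.30 = 4.96 h.

4.96 h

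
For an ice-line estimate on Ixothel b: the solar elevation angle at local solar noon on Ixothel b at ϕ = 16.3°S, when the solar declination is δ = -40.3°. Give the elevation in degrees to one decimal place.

66.0°

At local noon the hour angle is zero, so the zenith angle equals |ϕ − δ| = |-16.3° − (-40.300°)| = 24.000°.
Elevation = 90° − 24.000° = 66.0°.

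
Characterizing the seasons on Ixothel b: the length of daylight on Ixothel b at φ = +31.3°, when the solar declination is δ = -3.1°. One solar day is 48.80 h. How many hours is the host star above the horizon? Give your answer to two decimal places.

23.89 h

cos H₀ = −tan φ · tan δ = −tan(+31.3°) × tan(-3.100°) = 0.0329, so H₀ = 1.5379 rad = 88.11°.
Daylight = 2H₀/(2π) × 48.80 h = (1.5379/π) × 48.80 = 23.89 h.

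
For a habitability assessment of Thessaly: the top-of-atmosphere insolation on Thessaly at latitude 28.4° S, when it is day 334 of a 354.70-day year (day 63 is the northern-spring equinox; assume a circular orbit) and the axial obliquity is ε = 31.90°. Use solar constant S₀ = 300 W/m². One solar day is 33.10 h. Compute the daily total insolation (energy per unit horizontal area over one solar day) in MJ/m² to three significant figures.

Solar longitude: λ_s = 360° × (334 − 63)/354.70 = 275.049°.
sin δ = sin 31.90° × sin 275.049° = -0.52639, so δ = -31.762°.
cos H₀ = −tan(-28.4°) tan(-31.762°) = -0.3347, H₀ = 1.9121 rad.
Bracket: H₀ sin φ sin δ + cos φ cos δ sin H₀ = 1.9121×-0.47562×-0.52639 + 0.87965×0.85024×0.94231 = 0.478716 + 0.704766 = 1.183482.
Q̄ = (S₀/π) × [bracket] = (300/π) × 1.183482 = 113.01 W/m².
Daily total = Q̄ × 33.10 h × 3600 s/h = 113.01 × 33.10 × 3600 / 10⁶ = 13.47 MJ/m².

13.5 MJ/m²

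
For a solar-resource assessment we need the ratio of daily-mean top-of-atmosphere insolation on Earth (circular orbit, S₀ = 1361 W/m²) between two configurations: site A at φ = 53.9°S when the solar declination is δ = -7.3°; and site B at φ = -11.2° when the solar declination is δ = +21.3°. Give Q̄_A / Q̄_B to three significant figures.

— Configuration A (φ=-53.9°):
cos H₀ = −tan(-53.9°) tan(-7.300°) = -0.1757, H₀ = 1.7474 rad.
Bracket: H₀ sin φ sin δ + cos φ cos δ sin H₀ = 1.7474×-0.80799×-0.12706 + 0.58920×0.99189×0.98445 = 0.179394 + 0.575334 = 0.754728.
Q̄ = (S₀/π) × [bracket] = (1361/π) × 0.754728 = 326.96 W/m².
— Configuration B (φ=-11.2°):
cos H₀ = −tan(-11.2°) tan(+21.300°) = 0.0772, H₀ = 1.4935 rad.
Bracket: H₀ sin φ sin δ + cos φ cos δ sin H₀ = 1.4935×-0.19423×0.36325 + 0.98096×0.93169×0.99702 = -0.105372 + 0.911227 = 0.805855.
Q̄ = (S₀/π) × [bracket] = (1361/π) × 0.805855 = 349.11 W/m².
Ratio Q̄_A / Q̄_B = 326.96 / 349.11 = 0.9366.

Q̄_A / Q̄_B ≈ 0.937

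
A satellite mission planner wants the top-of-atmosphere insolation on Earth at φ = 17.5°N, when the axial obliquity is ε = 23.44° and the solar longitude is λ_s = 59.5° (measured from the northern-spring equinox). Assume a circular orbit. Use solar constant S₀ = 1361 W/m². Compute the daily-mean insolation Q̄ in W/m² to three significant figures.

Q̄ ≈ 461 W/m²

Solar declination: sin δ = sin ε · sin λ_s = sin 23.44° × sin 59.5° = 0.34275, so δ = +20.044°.
cos H₀ = −tan(+17.5°) tan(+20.044°) = -0.1150, H₀ = 1.6861 rad.
Bracket: H₀ sin φ sin δ + cos φ cos δ sin H₀ = 1.6861×0.30071×0.34275 + 0.95372×0.93943×0.99336 = 0.173784 + 0.890004 = 1.063788.
Q̄ = (S₀/π) × [bracket] = (1361/π) × 1.063788 = 460.9 W/m².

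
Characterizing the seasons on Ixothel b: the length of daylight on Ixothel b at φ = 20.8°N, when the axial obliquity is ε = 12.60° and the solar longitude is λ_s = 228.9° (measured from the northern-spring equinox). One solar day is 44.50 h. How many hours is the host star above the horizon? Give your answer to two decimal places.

Solar declination: sin δ = sin ε · sin λ_s = sin 12.60° × sin 228.9° = -0.16438, so δ = -9.461°.
cos H₀ = −tan φ · tan δ = −tan(+20.8°) × tan(-9.461°) = 0.0633, so H₀ = 1.5074 rad = 86.37°.
Daylight = 2H₀/(2π) × 44.50 h = (1.5074/π) × 44.50 = 21.35 h.

21.35 h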